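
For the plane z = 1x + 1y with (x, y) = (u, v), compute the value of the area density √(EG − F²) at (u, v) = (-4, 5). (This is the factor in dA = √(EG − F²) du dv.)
√(EG − F²)|_{(-4, 5)} = sqrt(3)

E = 2, F = 1, G = 2, so EG − F² = 3. Taking the positive square root: √(EG − F²) = sqrt(3). At (u, v) = (-4, 5): sqrt(3).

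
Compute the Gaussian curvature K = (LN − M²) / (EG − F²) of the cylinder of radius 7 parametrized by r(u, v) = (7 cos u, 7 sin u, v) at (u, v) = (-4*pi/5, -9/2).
K = 0

Coefficients of the first fundamental form: E = 49, F = 0, G = 1.
Coefficients of the second fundamental form: L = -7, M = 0, N = 0.
Assemble K = (LN − M²)/(EG − F²) = 0. At (u, v) = (-4*pi/5, -9/2): K = 0.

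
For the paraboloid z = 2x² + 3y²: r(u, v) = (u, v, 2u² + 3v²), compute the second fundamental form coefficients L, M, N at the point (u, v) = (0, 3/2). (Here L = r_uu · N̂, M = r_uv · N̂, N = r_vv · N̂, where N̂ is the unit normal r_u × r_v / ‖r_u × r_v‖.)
L = 2*sqrt(82)/41;  M = 0;  N = 3*sqrt(82)/41

Compute the unit normal N̂(u, v) = (-4*u/sqrt(16*u^2 + 36*v^2 + 1), -6*v/sqrt(16*u^2 + 36*v^2 + 1), 1/sqrt(16*u^2 + 36*v^2 + 1)), and the second partials r_uu, r_uv, r_vv. Take dot products:
  L(u, v) = r_uu · N̂ = 4/sqrt(16*u^2 + 36*v^2 + 1),
  M(u, v) = r_uv · N̂ = 0,
  N(u, v) = r_vv · N̂ = 6/sqrt(16*u^2 + 36*v^2 + 1).
Evaluating at (u, v) = (0, 3/2):
  L = 2*sqrt(82)/41, M = 0, N = 3*sqrt(82)/41.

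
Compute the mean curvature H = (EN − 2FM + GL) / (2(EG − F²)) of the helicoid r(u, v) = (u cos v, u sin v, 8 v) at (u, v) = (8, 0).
H = 0

With E = 1, F = 0, G = u^2 + 64, L = 0, M = -8/sqrt(u^2 + 64), N = 0, assemble
  H = (EN − 2FM + GL) / (2(EG − F²)) = 0.
At (u, v) = (8, 0): H = 0.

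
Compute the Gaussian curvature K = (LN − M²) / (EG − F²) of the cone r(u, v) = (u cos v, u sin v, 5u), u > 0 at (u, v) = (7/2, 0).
K = 0

Coefficients of the first fundamental form: E = 26, F = 0, G = u^2.
Coefficients of the second fundamental form: L = 0, M = 0, N = 5*sqrt(26)*u^2/(26*Abs(u)).
Assemble K = (LN − M²)/(EG − F²) = 0. At (u, v) = (7/2, 0): K = 0.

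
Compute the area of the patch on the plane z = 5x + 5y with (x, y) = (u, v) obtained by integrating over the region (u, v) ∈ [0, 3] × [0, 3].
Area = 9*sqrt(51)

Area = ∫∫ √(EG − F²) du dv with √(EG − F²) = sqrt(51). Integrating over [0, 3] × [0, 3] gives 9*sqrt(51).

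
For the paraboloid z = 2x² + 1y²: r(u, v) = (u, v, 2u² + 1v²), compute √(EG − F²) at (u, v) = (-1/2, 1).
√(EG − F²)|_{(-1/2, 1)} = 3

E = 16*u^2 + 1, F = 8*u*v, G = 4*v^2 + 1; EG − F² = 16*u^2 + 4*v^2 + 1; √(EG − F²) = sqrt(16*u^2 + 4*v^2 + 1). At the given point: 3.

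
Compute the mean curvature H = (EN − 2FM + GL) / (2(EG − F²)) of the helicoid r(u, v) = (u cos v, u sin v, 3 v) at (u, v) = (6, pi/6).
H = 0

With E = 1, F = 0, G = u^2 + 9, L = 0, M = -3/sqrt(u^2 + 9), N = 0, assemble
  H = (EN − 2FM + GL) / (2(EG − F²)) = 0.
At (u, v) = (6, pi/6): H = 0.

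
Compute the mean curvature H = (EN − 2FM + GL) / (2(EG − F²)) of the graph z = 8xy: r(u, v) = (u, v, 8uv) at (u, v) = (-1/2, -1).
H = -256/729

With E = 64*v^2 + 1, F = 64*u*v, G = 64*u^2 + 1, L = 0, M = 8/sqrt(64*u^2 + 64*v^2 + 1), N = 0, assemble
  H = (EN − 2FM + GL) / (2(EG − F²)) = -512*u*v/(64*u^2 + 64*v^2 + 1)^(3/2).
At (u, v) = (-1/2, -1): H = -256/729.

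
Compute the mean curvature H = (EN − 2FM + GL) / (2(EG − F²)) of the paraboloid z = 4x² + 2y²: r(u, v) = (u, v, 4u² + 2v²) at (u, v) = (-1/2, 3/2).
H = 182*sqrt(53)/2809

With E = 64*u^2 + 1, F = 32*u*v, G = 16*v^2 + 1, L = 8/sqrt(64*u^2 + 16*v^2 + 1), M = 0, N = 4/sqrt(64*u^2 + 16*v^2 + 1), assemble
  H = (EN − 2FM + GL) / (2(EG − F²)) = 2*(64*u^2 + 32*v^2 + 3)/(64*u^2 + 16*v^2 + 1)^(3/2).
At (u, v) = (-1/2, 3/2): H = 182*sqrt(53)/2809.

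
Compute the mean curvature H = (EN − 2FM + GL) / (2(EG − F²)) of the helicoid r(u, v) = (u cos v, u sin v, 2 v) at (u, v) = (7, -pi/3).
H = 0

With E = 1, F = 0, G = u^2 + 4, L = 0, M = -2/sqrt(u^2 + 4), N = 0, assemble
  H = (EN − 2FM + GL) / (2(EG − F²)) = 0.
At (u, v) = (7, -pi/3): H = 0.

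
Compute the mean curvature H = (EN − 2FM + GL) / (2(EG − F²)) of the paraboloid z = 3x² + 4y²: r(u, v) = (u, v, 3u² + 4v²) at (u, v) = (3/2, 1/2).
H = 379*sqrt(2)/1372

With E = 36*u^2 + 1, F = 48*u*v, G = 64*v^2 + 1, L = 6/sqrt(36*u^2 + 64*v^2 + 1), M = 0, N = 8/sqrt(36*u^2 + 64*v^2 + 1), assemble
  H = (EN − 2FM + GL) / (2(EG − F²)) = (144*u^2 + 192*v^2 + 7)/(36*u^2 + 64*v^2 + 1)^(3/2).
At (u, v) = (3/2, 1/2): H = 379*sqrt(2)/1372.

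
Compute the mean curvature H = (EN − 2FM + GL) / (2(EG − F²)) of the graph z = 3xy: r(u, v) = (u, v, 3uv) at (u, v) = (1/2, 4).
H = -432*sqrt(589)/346921

With E = 9*v^2 + 1, F = 9*u*v, G = 9*u^2 + 1, L = 0, M = 3/sqrt(9*u^2 + 9*v^2 + 1), N = 0, assemble
  H = (EN − 2FM + GL) / (2(EG − F²)) = -27*u*v/(9*u^2 + 9*v^2 + 1)^(3/2).
At (u, v) = (1/2, 4): H = -432*sqrt(589)/346921.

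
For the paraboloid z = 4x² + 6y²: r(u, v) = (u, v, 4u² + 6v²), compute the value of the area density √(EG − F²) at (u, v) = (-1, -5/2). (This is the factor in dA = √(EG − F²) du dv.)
√(EG − F²)|_{(-1, -5/2)} = sqrt(965)

E = 64*u^2 + 1, F = 96*u*v, G = 144*v^2 + 1, so EG − F² = 64*u^2 + 144*v^2 + 1. Taking the positive square root: √(EG − F²) = sqrt(64*u^2 + 144*v^2 + 1). At (u, v) = (-1, -5/2): sqrt(965).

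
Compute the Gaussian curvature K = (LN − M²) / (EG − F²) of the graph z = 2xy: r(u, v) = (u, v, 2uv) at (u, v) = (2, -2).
K = -4/1089

Coefficients of the first fundamental form: E = 4*v^2 + 1, F = 4*u*v, G = 4*u^2 + 1.
Coefficients of the second fundamental form: L = 0, M = 2/sqrt(4*u^2 + 4*v^2 + 1), N = 0.
Assemble K = (LN − M²)/(EG − F²) = -4/(16*u^4 + 32*u^2*v^2 + 8*u^2 + 16*v^4 + 8*v^2 + 1). At (u, v) = (2, -2): K = -4/1089.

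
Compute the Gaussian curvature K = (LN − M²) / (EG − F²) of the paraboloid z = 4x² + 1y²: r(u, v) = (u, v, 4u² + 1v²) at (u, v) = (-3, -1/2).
K = 4/83521

Coefficients of the first fundamental form: E = 64*u^2 + 1, F = 16*u*v, G = 4*v^2 + 1.
Coefficients of the second fundamental form: L = 8/sqrt(64*u^2 + 4*v^2 + 1), M = 0, N = 2/sqrt(64*u^2 + 4*v^2 + 1).
Assemble K = (LN − M²)/(EG − F²) = 16/(4096*u^4 + 512*u^2*v^2 + 128*u^2 + 16*v^4 + 8*v^2 + 1). At (u, v) = (-3, -1/2): K = 4/83521.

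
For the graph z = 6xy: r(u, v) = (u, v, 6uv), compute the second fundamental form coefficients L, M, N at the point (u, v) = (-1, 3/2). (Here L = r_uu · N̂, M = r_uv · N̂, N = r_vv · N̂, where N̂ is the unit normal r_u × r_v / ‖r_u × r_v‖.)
L = 0;  M = 3*sqrt(118)/59;  N = 0

Compute the unit normal N̂(u, v) = (-6*v/sqrt(36*u^2 + 36*v^2 + 1), -6*u/sqrt(36*u^2 + 36*v^2 + 1), 1/sqrt(36*u^2 + 36*v^2 + 1)), and the second partials r_uu, r_uv, r_vv. Take dot products:
  L(u, v) = r_uu · N̂ = 0,
  M(u, v) = r_uv · N̂ = 6/sqrt(36*u^2 + 36*v^2 + 1),
  N(u, v) = r_vv · N̂ = 0.
Evaluating at (u, v) = (-1, 3/2):
  L = 0, M = 3*sqrt(118)/59, N = 0.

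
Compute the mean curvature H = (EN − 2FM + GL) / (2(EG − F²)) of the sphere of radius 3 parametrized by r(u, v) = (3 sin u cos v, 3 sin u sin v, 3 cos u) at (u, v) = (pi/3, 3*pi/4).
H = -1/3

With E = 9, F = 0, G = 9*sin(u)^2, L = -3*sin(u)/Abs(sin(u)), M = 0, N = -3*sin(u)^3/Abs(sin(u)), assemble
  H = (EN − 2FM + GL) / (2(EG − F²)) = -sin(u)/(3*Abs(sin(u))).
At (u, v) = (pi/3, 3*pi/4): H = -1/3.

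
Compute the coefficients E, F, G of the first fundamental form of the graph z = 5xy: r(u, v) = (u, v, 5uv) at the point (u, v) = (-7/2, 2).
E = 101;  F = -175;  G = 1229/4

Partials: r_u = (1, 0, 5*v), r_v = (0, 1, 5*u). As functions of (u, v):
  E = r_u · r_u = 25*v^2 + 1,
  F = r_u · r_v = 25*u*v,
  G = r_v · r_v = 25*u^2 + 1.
Evaluating at (u, v) = (-7/2, 2): E = 101, F = -175, G = 1229/4.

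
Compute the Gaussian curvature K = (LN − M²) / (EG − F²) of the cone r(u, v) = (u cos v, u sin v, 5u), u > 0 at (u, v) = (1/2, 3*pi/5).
K = 0

Coefficients of the first fundamental form: E = 26, F = 0, G = u^2.
Coefficients of the second fundamental form: L = 0, M = 0, N = 5*sqrt(26)*u^2/(26*Abs(u)).
Assemble K = (LN − M²)/(EG − F²) = 0. At (u, v) = (1/2, 3*pi/5): K = 0.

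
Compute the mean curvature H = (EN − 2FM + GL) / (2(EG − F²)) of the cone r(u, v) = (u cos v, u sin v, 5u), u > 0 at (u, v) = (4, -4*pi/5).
H = 5*sqrt(26)/208

With E = 26, F = 0, G = u^2, L = 0, M = 0, N = 5*sqrt(26)*u^2/(26*Abs(u)), assemble
  H = (EN − 2FM + GL) / (2(EG − F²)) = 5*sqrt(26)/(52*Abs(u)).
At (u, v) = (4, -4*pi/5): H = 5*sqrt(26)/208.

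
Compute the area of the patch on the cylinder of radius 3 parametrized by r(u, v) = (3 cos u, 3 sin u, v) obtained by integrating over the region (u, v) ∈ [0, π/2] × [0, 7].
Area = 21*pi/2

Area = ∫∫ √(EG − F²) du dv with √(EG − F²) = 3. Integrating over [0, π/2] × [0, 7] gives 21*pi/2.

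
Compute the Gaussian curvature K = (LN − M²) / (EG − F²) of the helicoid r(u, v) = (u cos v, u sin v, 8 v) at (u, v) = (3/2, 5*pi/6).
K = -1024/70225

Coefficients of the first fundamental form: E = 1, F = 0, G = u^2 + 64.
Coefficients of the second fundamental form: L = 0, M = -8/sqrt(u^2 + 64), N = 0.
Assemble K = (LN − M²)/(EG − F²) = -64/(u^2 + 64)^2. At (u, v) = (3/2, 5*pi/6): K = -1024/70225.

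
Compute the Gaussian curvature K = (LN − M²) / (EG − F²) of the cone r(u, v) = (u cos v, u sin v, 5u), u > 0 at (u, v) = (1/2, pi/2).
K = 0

Coefficients of the first fundamental form: E = 26, F = 0, G = u^2.
Coefficients of the second fundamental form: L = 0, M = 0, N = 5*sqrt(26)*u^2/(26*Abs(u)).
Assemble K = (LN − M²)/(EG − F²) = 0. At (u, v) = (1/2, pi/2): K = 0.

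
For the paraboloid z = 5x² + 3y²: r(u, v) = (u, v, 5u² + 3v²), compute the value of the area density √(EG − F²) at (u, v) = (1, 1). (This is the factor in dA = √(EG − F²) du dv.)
√(EG − F²)|_{(1, 1)} = sqrt(137)

E = 100*u^2 + 1, F = 60*u*v, G = 36*v^2 + 1, so EG − F² = 100*u^2 + 36*v^2 + 1. Taking the positive square root: √(EG − F²) = sqrt(100*u^2 + 36*v^2 + 1). At (u, v) = (1, 1): sqrt(137).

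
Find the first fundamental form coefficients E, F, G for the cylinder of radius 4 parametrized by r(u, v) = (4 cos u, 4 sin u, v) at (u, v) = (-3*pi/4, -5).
E = 16;  F = 0;  G = 1

Partials: r_u = (-4*sin(u), 4*cos(u), 0), r_v = (0, 0, 1). As functions of (u, v):
  E = r_u · r_u = 16,
  F = r_u · r_v = 0,
  G = r_v · r_v = 1.
Evaluating at (u, v) = (-3*pi/4, -5): E = 16, F = 0, G = 1.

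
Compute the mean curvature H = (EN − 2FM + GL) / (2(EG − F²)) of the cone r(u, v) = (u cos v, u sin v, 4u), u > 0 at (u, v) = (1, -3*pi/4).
H = 2*sqrt(17)/17

With E = 17, F = 0, G = u^2, L = 0, M = 0, N = 4*sqrt(17)*u^2/(17*Abs(u)), assemble
  H = (EN − 2FM + GL) / (2(EG − F²)) = 2*sqrt(17)/(17*Abs(u)).
At (u, v) = (1, -3*pi/4): H = 2*sqrt(17)/17.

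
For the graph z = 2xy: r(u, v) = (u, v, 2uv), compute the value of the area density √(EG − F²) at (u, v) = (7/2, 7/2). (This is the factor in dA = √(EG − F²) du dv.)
√(EG − F²)|_{(7/2, 7/2)} = 3*sqrt(11)

E = 4*v^2 + 1, F = 4*u*v, G = 4*u^2 + 1, so EG − F² = 4*u^2 + 4*v^2 + 1. Taking the positive square root: √(EG − F²) = sqrt(4*u^2 + 4*v^2 + 1). At (u, v) = (7/2, 7/2): 3*sqrt(11).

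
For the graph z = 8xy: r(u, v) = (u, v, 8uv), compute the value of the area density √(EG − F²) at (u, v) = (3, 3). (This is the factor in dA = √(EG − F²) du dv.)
√(EG − F²)|_{(3, 3)} = sqrt(1153)

E = 64*v^2 + 1, F = 64*u*v, G = 64*u^2 + 1, so EG − F² = 64*u^2 + 64*v^2 + 1. Taking the positive square root: √(EG − F²) = sqrt(64*u^2 + 64*v^2 + 1). At (u, v) = (3, 3): sqrt(1153).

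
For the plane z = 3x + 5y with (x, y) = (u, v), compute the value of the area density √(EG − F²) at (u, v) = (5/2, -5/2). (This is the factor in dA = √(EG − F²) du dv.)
√(EG − F²)|_{(5/2, -5/2)} = sqrt(35)

E = 10, F = 15, G = 26, so EG − F² = 35. Taking the positive square root: √(EG − F²) = sqrt(35). At (u, v) = (5/2, -5/2): sqrt(35).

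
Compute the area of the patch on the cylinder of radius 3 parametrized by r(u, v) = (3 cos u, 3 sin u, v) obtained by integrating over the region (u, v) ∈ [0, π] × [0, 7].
Area = 21*pi

Area = ∫∫ √(EG − F²) du dv with √(EG − F²) = 3. Integrating over [0, π] × [0, 7] gives 21*pi.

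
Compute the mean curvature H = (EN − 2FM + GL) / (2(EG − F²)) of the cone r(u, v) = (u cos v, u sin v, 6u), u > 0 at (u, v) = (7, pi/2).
H = 3*sqrt(37)/259

With E = 37, F = 0, G = u^2, L = 0, M = 0, N = 6*sqrt(37)*u^2/(37*Abs(u)), assemble
  H = (EN − 2FM + GL) / (2(EG − F²)) = 3*sqrt(37)/(37*Abs(u)).
At (u, v) = (7, pi/2): H = 3*sqrt(37)/259.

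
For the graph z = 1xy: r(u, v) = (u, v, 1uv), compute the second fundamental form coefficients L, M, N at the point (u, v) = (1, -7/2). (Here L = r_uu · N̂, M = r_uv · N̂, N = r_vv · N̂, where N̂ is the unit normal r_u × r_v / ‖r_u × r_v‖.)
L = 0;  M = 2*sqrt(57)/57;  N = 0

Compute the unit normal N̂(u, v) = (-v/sqrt(u^2 + v^2 + 1), -u/sqrt(u^2 + v^2 + 1), 1/sqrt(u^2 + v^2 + 1)), and the second partials r_uu, r_uv, r_vv. Take dot products:
  L(u, v) = r_uu · N̂ = 0,
  M(u, v) = r_uv · N̂ = 1/sqrt(u^2 + v^2 + 1),
  N(u, v) = r_vv · N̂ = 0.
Evaluating at (u, v) = (1, -7/2):
  L = 0, M = 2*sqrt(57)/57, N = 0.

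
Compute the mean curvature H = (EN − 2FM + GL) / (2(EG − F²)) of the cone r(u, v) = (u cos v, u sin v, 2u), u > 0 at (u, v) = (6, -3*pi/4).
H = sqrt(5)/30

With E = 5, F = 0, G = u^2, L = 0, M = 0, N = 2*sqrt(5)*u^2/(5*Abs(u)), assemble
  H = (EN − 2FM + GL) / (2(EG − F²)) = sqrt(5)/(5*Abs(u)).
At (u, v) = (6, -3*pi/4): H = sqrt(5)/30.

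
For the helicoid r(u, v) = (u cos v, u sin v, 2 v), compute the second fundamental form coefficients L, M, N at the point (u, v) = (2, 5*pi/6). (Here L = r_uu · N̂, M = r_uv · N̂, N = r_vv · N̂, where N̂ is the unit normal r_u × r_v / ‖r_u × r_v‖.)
L = 0;  M = -sqrt(2)/2;  N = 0

Compute the unit normal N̂(u, v) = (2*sin(v)/sqrt(u^2 + 4), -2*cos(v)/sqrt(u^2 + 4), u/sqrt(u^2 + 4)), and the second partials r_uu, r_uv, r_vv. Take dot products:
  L(u, v) = r_uu · N̂ = 0,
  M(u, v) = r_uv · N̂ = -2/sqrt(u^2 + 4),
  N(u, v) = r_vv · N̂ = 0.
Evaluating at (u, v) = (2, 5*pi/6):
  L = 0, M = -sqrt(2)/2, N = 0.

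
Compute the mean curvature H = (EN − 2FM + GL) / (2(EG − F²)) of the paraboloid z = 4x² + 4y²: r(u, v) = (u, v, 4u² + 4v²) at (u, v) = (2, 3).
H = 3336*sqrt(17)/99127

With E = 64*u^2 + 1, F = 64*u*v, G = 64*v^2 + 1, L = 8/sqrt(64*u^2 + 64*v^2 + 1), M = 0, N = 8/sqrt(64*u^2 + 64*v^2 + 1), assemble
  H = (EN − 2FM + GL) / (2(EG − F²)) = 8*(32*u^2 + 32*v^2 + 1)/(64*u^2 + 64*v^2 + 1)^(3/2).
At (u, v) = (2, 3): H = 3336*sqrt(17)/99127.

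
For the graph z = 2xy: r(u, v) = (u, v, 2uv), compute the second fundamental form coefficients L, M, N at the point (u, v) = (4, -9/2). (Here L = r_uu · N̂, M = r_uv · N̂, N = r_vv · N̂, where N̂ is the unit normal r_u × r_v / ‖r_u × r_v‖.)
L = 0;  M = sqrt(146)/73;  N = 0

Compute the unit normal N̂(u, v) = (-2*v/sqrt(4*u^2 + 4*v^2 + 1), -2*u/sqrt(4*u^2 + 4*v^2 + 1), 1/sqrt(4*u^2 + 4*v^2 + 1)), and the second partials r_uu, r_uv, r_vv. Take dot products:
  L(u, v) = r_uu · N̂ = 0,
  M(u, v) = r_uv · N̂ = 2/sqrt(4*u^2 + 4*v^2 + 1),
  N(u, v) = r_vv · N̂ = 0.
Evaluating at (u, v) = (4, -9/2):
  L = 0, M = sqrt(146)/73, N = 0.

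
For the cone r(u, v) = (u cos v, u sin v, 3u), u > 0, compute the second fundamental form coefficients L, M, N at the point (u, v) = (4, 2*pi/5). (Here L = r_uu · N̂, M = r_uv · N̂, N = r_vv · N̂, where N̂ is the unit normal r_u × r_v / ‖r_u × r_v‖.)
L = 0;  M = 0;  N = 6*sqrt(10)/5

Compute the unit normal N̂(u, v) = (-3*sqrt(10)*u*cos(v)/(10*Abs(u)), -3*sqrt(10)*u*sin(v)/(10*Abs(u)), sqrt(10)*u/(10*Abs(u))), and the second partials r_uu, r_uv, r_vv. Take dot products:
  L(u, v) = r_uu · N̂ = 0,
  M(u, v) = r_uv · N̂ = 0,
  N(u, v) = r_vv · N̂ = 3*sqrt(10)*u^2/(10*Abs(u)).
Evaluating at (u, v) = (4, 2*pi/5):
  L = 0, M = 0, N = 6*sqrt(10)/5.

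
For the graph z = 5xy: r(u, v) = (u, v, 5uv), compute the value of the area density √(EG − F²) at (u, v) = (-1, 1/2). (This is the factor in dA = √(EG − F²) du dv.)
√(EG − F²)|_{(-1, 1/2)} = sqrt(129)/2

E = 25*v^2 + 1, F = 25*u*v, G = 25*u^2 + 1, so EG − F² = 25*u^2 + 25*v^2 + 1. Taking the positive square root: √(EG − F²) = sqrt(25*u^2 + 25*v^2 + 1). At (u, v) = (-1, 1/2): sqrt(129)/2.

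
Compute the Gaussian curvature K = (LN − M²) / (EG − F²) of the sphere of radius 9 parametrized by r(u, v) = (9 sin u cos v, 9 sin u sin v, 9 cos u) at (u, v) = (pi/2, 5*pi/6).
K = 1/81

Coefficients of the first fundamental form: E = 81, F = 0, G = 81*sin(u)^2.
Coefficients of the second fundamental form: L = -9*sin(u)/Abs(sin(u)), M = 0, N = -9*sin(u)^3/Abs(sin(u)).
Assemble K = (LN − M²)/(EG − F²) = 1/81. At (u, v) = (pi/2, 5*pi/6): K = 1/81.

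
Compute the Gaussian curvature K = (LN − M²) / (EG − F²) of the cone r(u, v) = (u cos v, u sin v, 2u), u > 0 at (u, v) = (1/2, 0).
K = 0

Coefficients of the first fundamental form: E = 5, F = 0, G = u^2.
Coefficients of the second fundamental form: L = 0, M = 0, N = 2*sqrt(5)*u^2/(5*Abs(u)).
Assemble K = (LN − M²)/(EG − F²) = 0. At (u, v) = (1/2, 0): K = 0.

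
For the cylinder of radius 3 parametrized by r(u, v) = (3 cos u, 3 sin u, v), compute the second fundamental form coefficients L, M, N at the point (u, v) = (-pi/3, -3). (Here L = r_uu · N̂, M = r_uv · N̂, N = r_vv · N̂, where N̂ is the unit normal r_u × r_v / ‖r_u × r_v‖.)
L = -3;  M = 0;  N = 0

Compute the unit normal N̂(u, v) = (cos(u), sin(u), 0), and the second partials r_uu, r_uv, r_vv. Take dot products:
  L(u, v) = r_uu · N̂ = -3,
  M(u, v) = r_uv · N̂ = 0,
  N(u, v) = r_vv · N̂ = 0.
Evaluating at (u, v) = (-pi/3, -3):
  L = -3, M = 0, N = 0.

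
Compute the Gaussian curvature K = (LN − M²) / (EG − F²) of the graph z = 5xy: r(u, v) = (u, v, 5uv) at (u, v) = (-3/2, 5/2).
K = -100/182329

Coefficients of the first fundamental form: E = 25*v^2 + 1, F = 25*u*v, G = 25*u^2 + 1.
Coefficients of the second fundamental form: L = 0, M = 5/sqrt(25*u^2 + 25*v^2 + 1), N = 0.
Assemble K = (LN − M²)/(EG − F²) = -25/(625*u^4 + 1250*u^2*v^2 + 50*u^2 + 625*v^4 + 50*v^2 + 1). At (u, v) = (-3/2, 5/2): K = -100/182329.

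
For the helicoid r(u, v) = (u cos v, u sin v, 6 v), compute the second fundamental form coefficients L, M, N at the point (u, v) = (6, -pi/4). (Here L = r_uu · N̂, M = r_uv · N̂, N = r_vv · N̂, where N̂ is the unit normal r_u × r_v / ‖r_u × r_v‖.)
L = 0;  M = -sqrt(2)/2;  N = 0

Compute the unit normal N̂(u, v) = (6*sin(v)/sqrt(u^2 + 36), -6*cos(v)/sqrt(u^2 + 36), u/sqrt(u^2 + 36)), and the second partials r_uu, r_uv, r_vv. Take dot products:
  L(u, v) = r_uu · N̂ = 0,
  M(u, v) = r_uv · N̂ = -6/sqrt(u^2 + 36),
  N(u, v) = r_vv · N̂ = 0.
Evaluating at (u, v) = (6, -pi/4):
  L = 0, M = -sqrt(2)/2, N = 0.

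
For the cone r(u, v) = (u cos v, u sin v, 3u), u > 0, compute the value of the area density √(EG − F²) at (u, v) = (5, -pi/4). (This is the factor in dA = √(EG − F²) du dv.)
√(EG − F²)|_{(5, -pi/4)} = 5*sqrt(10)

E = 10, F = 0, G = u^2, so EG − F² = 10*u^2. Taking the positive square root: √(EG − F²) = sqrt(10)*Abs(u). At (u, v) = (5, -pi/4): 5*sqrt(10).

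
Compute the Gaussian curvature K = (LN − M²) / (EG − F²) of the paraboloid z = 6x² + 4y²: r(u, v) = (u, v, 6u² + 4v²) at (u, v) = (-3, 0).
K = 96/1682209

Coefficients of the first fundamental form: E = 144*u^2 + 1, F = 96*u*v, G = 64*v^2 + 1.
Coefficients of the second fundamental form: L = 12/sqrt(144*u^2 + 64*v^2 + 1), M = 0, N = 8/sqrt(144*u^2 + 64*v^2 + 1).
Assemble K = (LN − M²)/(EG − F²) = 96/(20736*u^4 + 18432*u^2*v^2 + 288*u^2 + 4096*v^4 + 128*v^2 + 1). At (u, v) = (-3, 0): K = 96/1682209.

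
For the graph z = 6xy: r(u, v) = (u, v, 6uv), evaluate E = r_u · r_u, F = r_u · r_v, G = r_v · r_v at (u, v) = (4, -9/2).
E = 730;  F = -648;  G = 577

Partials: r_u = (1, 0, 6*v), r_v = (0, 1, 6*u). As functions of (u, v):
  E = r_u · r_u = 36*v^2 + 1,
  F = r_u · r_v = 36*u*v,
  G = r_v · r_v = 36*u^2 + 1.
Evaluating at (u, v) = (4, -9/2): E = 730, F = -648, G = 577.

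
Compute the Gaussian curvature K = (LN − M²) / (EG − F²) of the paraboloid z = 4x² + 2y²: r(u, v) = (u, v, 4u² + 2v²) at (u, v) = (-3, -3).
K = 32/519841

Coefficients of the first fundamental form: E = 64*u^2 + 1, F = 32*u*v, G = 16*v^2 + 1.
Coefficients of the second fundamental form: L = 8/sqrt(64*u^2 + 16*v^2 + 1), M = 0, N = 4/sqrt(64*u^2 + 16*v^2 + 1).
Assemble K = (LN − M²)/(EG − F²) = 32/(4096*u^4 + 2048*u^2*v^2 + 128*u^2 + 256*v^4 + 32*v^2 + 1). At (u, v) = (-3, -3): K = 32/519841.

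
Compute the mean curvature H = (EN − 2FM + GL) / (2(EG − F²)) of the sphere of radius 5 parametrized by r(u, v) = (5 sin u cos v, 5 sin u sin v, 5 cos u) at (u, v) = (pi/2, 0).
H = -1/5

With E = 25, F = 0, G = 25*sin(u)^2, L = -5*sin(u)/Abs(sin(u)), M = 0, N = -5*sin(u)^3/Abs(sin(u)), assemble
  H = (EN − 2FM + GL) / (2(EG − F²)) = -sin(u)/(5*Abs(sin(u))).
At (u, v) = (pi/2, 0): H = -1/5.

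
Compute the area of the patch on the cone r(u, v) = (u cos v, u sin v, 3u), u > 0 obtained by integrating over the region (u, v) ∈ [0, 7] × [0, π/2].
Area = 49*sqrt(10)*pi/4

Area = ∫∫ √(EG − F²) du dv with √(EG − F²) = sqrt(10)*Abs(u). Integrating over [0, 7] × [0, π/2] gives 49*sqrt(10)*pi/4.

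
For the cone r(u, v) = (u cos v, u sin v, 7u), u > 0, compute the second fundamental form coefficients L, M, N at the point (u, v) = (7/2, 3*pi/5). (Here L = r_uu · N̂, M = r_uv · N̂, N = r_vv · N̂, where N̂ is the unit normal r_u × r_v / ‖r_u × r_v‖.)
L = 0;  M = 0;  N = 49*sqrt(2)/20

Compute the unit normal N̂(u, v) = (-7*sqrt(2)*u*cos(v)/(10*Abs(u)), -7*sqrt(2)*u*sin(v)/(10*Abs(u)), sqrt(2)*u/(10*Abs(u))), and the second partials r_uu, r_uv, r_vv. Take dot products:
  L(u, v) = r_uu · N̂ = 0,
  M(u, v) = r_uv · N̂ = 0,
  N(u, v) = r_vv · N̂ = 7*sqrt(2)*u^2/(10*Abs(u)).
Evaluating at (u, v) = (7/2, 3*pi/5):
  L = 0, M = 0, N = 49*sqrt(2)/20.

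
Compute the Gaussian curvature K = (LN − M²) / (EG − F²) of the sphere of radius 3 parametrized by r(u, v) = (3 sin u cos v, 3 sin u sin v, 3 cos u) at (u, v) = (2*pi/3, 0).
K = 1/9

Coefficients of the first fundamental form: E = 9, F = 0, G = 9*sin(u)^2.
Coefficients of the second fundamental form: L = -3*sin(u)/Abs(sin(u)), M = 0, N = -3*sin(u)^3/Abs(sin(u)).
Assemble K = (LN − M²)/(EG − F²) = 1/9. At (u, v) = (2*pi/3, 0): K = 1/9.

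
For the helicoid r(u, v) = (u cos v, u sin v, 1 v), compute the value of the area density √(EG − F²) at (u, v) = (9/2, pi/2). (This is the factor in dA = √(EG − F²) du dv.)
√(EG − F²)|_{(9/2, pi/2)} = sqrt(85)/2

E = 1, F = 0, G = u^2 + 1, so EG − F² = u^2 + 1. Taking the positive square root: √(EG − F²) = sqrt(u^2 + 1). At (u, v) = (9/2, pi/2): sqrt(85)/2.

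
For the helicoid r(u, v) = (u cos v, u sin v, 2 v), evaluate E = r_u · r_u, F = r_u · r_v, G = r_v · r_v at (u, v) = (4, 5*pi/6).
E = 1;  F = 0;  G = 20

Partials: r_u = (cos(v), sin(v), 0), r_v = (-u*sin(v), u*cos(v), 2). As functions of (u, v):
  E = r_u · r_u = 1,
  F = r_u · r_v = 0,
  G = r_v · r_v = u^2 + 4.
Evaluating at (u, v) = (4, 5*pi/6): E = 1, F = 0, G = 20.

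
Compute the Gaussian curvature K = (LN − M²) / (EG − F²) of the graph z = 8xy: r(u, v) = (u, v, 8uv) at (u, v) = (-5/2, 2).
K = -64/431649

Coefficients of the first fundamental form: E = 64*v^2 + 1, F = 64*u*v, G = 64*u^2 + 1.
Coefficients of the second fundamental form: L = 0, M = 8/sqrt(64*u^2 + 64*v^2 + 1), N = 0.
Assemble K = (LN − M²)/(EG − F²) = -64/(4096*u^4 + 8192*u^2*v^2 + 128*u^2 + 4096*v^4 + 128*v^2 + 1). At (u, v) = (-5/2, 2): K = -64/431649.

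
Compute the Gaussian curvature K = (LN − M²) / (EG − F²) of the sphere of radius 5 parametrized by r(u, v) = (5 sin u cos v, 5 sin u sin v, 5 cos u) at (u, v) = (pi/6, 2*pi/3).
K = 1/25

Coefficients of the first fundamental form: E = 25, F = 0, G = 25*sin(u)^2.
Coefficients of the second fundamental form: L = -5*sin(u)/Abs(sin(u)), M = 0, N = -5*sin(u)^3/Abs(sin(u)).
Assemble K = (LN − M²)/(EG − F²) = 1/25. At (u, v) = (pi/6, 2*pi/3): K = 1/25.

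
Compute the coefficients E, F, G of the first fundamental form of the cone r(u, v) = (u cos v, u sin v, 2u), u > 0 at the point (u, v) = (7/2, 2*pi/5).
E = 5;  F = 0;  G = 49/4

Partials: r_u = (cos(v), sin(v), 2), r_v = (-u*sin(v), u*cos(v), 0). As functions of (u, v):
  E = r_u · r_u = 5,
  F = r_u · r_v = 0,
  G = r_v · r_v = u^2.
Evaluating at (u, v) = (7/2, 2*pi/5): E = 5, F = 0, G = 49/4.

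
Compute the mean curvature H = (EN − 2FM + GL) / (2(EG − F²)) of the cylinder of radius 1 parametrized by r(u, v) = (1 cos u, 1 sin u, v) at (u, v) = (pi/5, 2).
H = -1/2

With E = 1, F = 0, G = 1, L = -1, M = 0, N = 0, assemble
  H = (EN − 2FM + GL) / (2(EG − F²)) = -1/2.
At (u, v) = (pi/5, 2): H = -1/2.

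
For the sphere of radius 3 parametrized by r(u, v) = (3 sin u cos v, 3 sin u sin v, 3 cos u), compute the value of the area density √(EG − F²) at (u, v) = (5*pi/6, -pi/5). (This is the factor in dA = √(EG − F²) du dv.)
√(EG − F²)|_{(5*pi/6, -pi/5)} = 9/2

E = 9, F = 0, G = 9*sin(u)^2, so EG − F² = 81*sin(u)^2. Taking the positive square root: √(EG − F²) = 9*Abs(sin(u)). At (u, v) = (5*pi/6, -pi/5): 9/2.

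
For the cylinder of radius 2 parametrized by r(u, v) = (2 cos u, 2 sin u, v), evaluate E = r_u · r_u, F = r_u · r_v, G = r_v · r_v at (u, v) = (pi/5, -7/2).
E = 4;  F = 0;  G = 1

Partials: r_u = (-2*sin(u), 2*cos(u), 0), r_v = (0, 0, 1). As functions of (u, v):
  E = r_u · r_u = 4,
  F = r_u · r_v = 0,
  G = r_v · r_v = 1.
Evaluating at (u, v) = (pi/5, -7/2): E = 4, F = 0, G = 1.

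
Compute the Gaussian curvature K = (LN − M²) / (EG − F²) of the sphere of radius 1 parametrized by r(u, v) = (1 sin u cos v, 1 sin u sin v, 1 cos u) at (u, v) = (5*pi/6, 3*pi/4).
K = 1

Coefficients of the first fundamental form: E = 1, F = 0, G = sin(u)^2.
Coefficients of the second fundamental form: L = -sin(u)/Abs(sin(u)), M = 0, N = -sin(u)^3/Abs(sin(u)).
Assemble K = (LN − M²)/(EG − F²) = 1. At (u, v) = (5*pi/6, 3*pi/4): K = 1.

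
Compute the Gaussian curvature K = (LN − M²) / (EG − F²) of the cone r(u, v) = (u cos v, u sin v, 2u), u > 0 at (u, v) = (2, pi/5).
K = 0

Coefficients of the first fundamental form: E = 5, F = 0, G = u^2.
Coefficients of the second fundamental form: L = 0, M = 0, N = 2*sqrt(5)*u^2/(5*Abs(u)).
Assemble K = (LN − M²)/(EG − F²) = 0. At (u, v) = (2, pi/5): K = 0.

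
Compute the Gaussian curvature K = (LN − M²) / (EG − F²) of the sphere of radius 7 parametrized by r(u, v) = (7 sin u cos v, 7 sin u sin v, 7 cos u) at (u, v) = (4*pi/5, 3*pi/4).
K = 1/49

Coefficients of the first fundamental form: E = 49, F = 0, G = 49*sin(u)^2.
Coefficients of the second fundamental form: L = -7*sin(u)/Abs(sin(u)), M = 0, N = -7*sin(u)^3/Abs(sin(u)).
Assemble K = (LN − M²)/(EG − F²) = 1/49. At (u, v) = (4*pi/5, 3*pi/4): K = 1/49.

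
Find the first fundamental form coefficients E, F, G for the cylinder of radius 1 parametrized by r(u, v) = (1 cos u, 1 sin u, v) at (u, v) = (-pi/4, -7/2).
E = 1;  F = 0;  G = 1

Partials: r_u = (-sin(u), cos(u), 0), r_v = (0, 0, 1). As functions of (u, v):
  E = r_u · r_u = 1,
  F = r_u · r_v = 0,
  G = r_v · r_v = 1.
Evaluating at (u, v) = (-pi/4, -7/2): E = 1, F = 0, G = 1.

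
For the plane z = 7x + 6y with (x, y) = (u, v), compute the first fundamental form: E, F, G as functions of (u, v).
E = 50;  F = 42;  G = 37

Compute partials: r_u = (1, 0, 7), r_v = (0, 1, 6). Then
  E = r_u · r_u = 50,
  F = r_u · r_v = 42,
  G = r_v · r_v = 37.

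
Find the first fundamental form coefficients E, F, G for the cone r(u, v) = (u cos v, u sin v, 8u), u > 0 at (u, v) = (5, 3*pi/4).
E = 65;  F = 0;  G = 25

Partials: r_u = (cos(v), sin(v), 8), r_v = (-u*sin(v), u*cos(v), 0). As functions of (u, v):
  E = r_u · r_u = 65,
  F = r_u · r_v = 0,
  G = r_v · r_v = u^2.
Evaluating at (u, v) = (5, 3*pi/4): E = 65, F = 0, G = 25.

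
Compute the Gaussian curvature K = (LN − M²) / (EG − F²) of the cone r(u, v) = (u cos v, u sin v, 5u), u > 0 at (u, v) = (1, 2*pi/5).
K = 0

Coefficients of the first fundamental form: E = 26, F = 0, G = u^2.
Coefficients of the second fundamental form: L = 0, M = 0, N = 5*sqrt(26)*u^2/(26*Abs(u)).
Assemble K = (LN − M²)/(EG − F²) = 0. At (u, v) = (1, 2*pi/5): K = 0.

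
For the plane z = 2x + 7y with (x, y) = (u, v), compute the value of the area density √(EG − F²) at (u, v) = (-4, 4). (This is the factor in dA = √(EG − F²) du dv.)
√(EG − F²)|_{(-4, 4)} = 3*sqrt(6)

E = 5, F = 14, G = 50, so EG − F² = 54. Taking the positive square root: √(EG − F²) = 3*sqrt(6). At (u, v) = (-4, 4): 3*sqrt(6).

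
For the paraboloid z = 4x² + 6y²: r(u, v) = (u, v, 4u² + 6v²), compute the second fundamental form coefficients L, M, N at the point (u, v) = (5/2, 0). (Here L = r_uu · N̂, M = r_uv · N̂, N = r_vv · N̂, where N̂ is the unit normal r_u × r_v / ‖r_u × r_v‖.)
L = 8*sqrt(401)/401;  M = 0;  N = 12*sqrt(401)/401

Compute the unit normal N̂(u, v) = (-8*u/sqrt(64*u^2 + 144*v^2 + 1), -12*v/sqrt(64*u^2 + 144*v^2 + 1), 1/sqrt(64*u^2 + 144*v^2 + 1)), and the second partials r_uu, r_uv, r_vv. Take dot products:
  L(u, v) = r_uu · N̂ = 8/sqrt(64*u^2 + 144*v^2 + 1),
  M(u, v) = r_uv · N̂ = 0,
  N(u, v) = r_vv · N̂ = 12/sqrt(64*u^2 + 144*v^2 + 1).
Evaluating at (u, v) = (5/2, 0):
  L = 8*sqrt(401)/401, M = 0, N = 12*sqrt(401)/401.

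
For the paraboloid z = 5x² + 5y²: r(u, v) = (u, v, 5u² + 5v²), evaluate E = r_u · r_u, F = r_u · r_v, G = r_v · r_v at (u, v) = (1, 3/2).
E = 101;  F = 150;  G = 226

Partials: r_u = (1, 0, 10*u), r_v = (0, 1, 10*v). As functions of (u, v):
  E = r_u · r_u = 100*u^2 + 1,
  F = r_u · r_v = 100*u*v,
  G = r_v · r_v = 100*v^2 + 1.
Evaluating at (u, v) = (1, 3/2): E = 101, F = 150, G = 226.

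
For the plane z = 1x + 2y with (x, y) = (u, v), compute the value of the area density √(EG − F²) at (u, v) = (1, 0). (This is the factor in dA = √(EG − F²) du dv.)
√(EG − F²)|_{(1, 0)} = sqrt(6)

E = 2, F = 2, G = 5, so EG − F² = 6. Taking the positive square root: √(EG − F²) = sqrt(6). At (u, v) = (1, 0): sqrt(6).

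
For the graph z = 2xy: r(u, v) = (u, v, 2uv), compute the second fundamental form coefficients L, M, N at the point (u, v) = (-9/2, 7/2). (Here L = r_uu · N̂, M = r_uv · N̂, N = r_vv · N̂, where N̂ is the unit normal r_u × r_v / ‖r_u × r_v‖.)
L = 0;  M = 2*sqrt(131)/131;  N = 0

Compute the unit normal N̂(u, v) = (-2*v/sqrt(4*u^2 + 4*v^2 + 1), -2*u/sqrt(4*u^2 + 4*v^2 + 1), 1/sqrt(4*u^2 + 4*v^2 + 1)), and the second partials r_uu, r_uv, r_vv. Take dot products:
  L(u, v) = r_uu · N̂ = 0,
  M(u, v) = r_uv · N̂ = 2/sqrt(4*u^2 + 4*v^2 + 1),
  N(u, v) = r_vv · N̂ = 0.
Evaluating at (u, v) = (-9/2, 7/2):
  L = 0, M = 2*sqrt(131)/131, N = 0.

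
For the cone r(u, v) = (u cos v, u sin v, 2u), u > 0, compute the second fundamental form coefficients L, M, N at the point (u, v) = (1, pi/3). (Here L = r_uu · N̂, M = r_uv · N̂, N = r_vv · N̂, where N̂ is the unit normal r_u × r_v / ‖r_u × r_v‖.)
L = 0;  M = 0;  N = 2*sqrt(5)/5

Compute the unit normal N̂(u, v) = (-2*sqrt(5)*u*cos(v)/(5*Abs(u)), -2*sqrt(5)*u*sin(v)/(5*Abs(u)), sqrt(5)*u/(5*Abs(u))), and the second partials r_uu, r_uv, r_vv. Take dot products:
  L(u, v) = r_uu · N̂ = 0,
  M(u, v) = r_uv · N̂ = 0,
  N(u, v) = r_vv · N̂ = 2*sqrt(5)*u^2/(5*Abs(u)).
Evaluating at (u, v) = (1, pi/3):
  L = 0, M = 0, N = 2*sqrt(5)/5.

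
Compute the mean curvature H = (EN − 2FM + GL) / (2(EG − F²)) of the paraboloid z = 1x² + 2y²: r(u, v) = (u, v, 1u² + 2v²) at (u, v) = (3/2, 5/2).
H = sqrt(110)/100

With E = 4*u^2 + 1, F = 8*u*v, G = 16*v^2 + 1, L = 2/sqrt(4*u^2 + 16*v^2 + 1), M = 0, N = 4/sqrt(4*u^2 + 16*v^2 + 1), assemble
  H = (EN − 2FM + GL) / (2(EG − F²)) = (8*u^2 + 16*v^2 + 3)/(4*u^2 + 16*v^2 + 1)^(3/2).
At (u, v) = (3/2, 5/2): H = sqrt(110)/100.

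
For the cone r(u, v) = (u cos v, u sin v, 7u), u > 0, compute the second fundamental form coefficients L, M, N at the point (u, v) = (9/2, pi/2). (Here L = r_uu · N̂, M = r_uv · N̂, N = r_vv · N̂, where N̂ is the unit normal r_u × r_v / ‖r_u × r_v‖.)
L = 0;  M = 0;  N = 63*sqrt(2)/20

Compute the unit normal N̂(u, v) = (-7*sqrt(2)*u*cos(v)/(10*Abs(u)), -7*sqrt(2)*u*sin(v)/(10*Abs(u)), sqrt(2)*u/(10*Abs(u))), and the second partials r_uu, r_uv, r_vv. Take dot products:
  L(u, v) = r_uu · N̂ = 0,
  M(u, v) = r_uv · N̂ = 0,
  N(u, v) = r_vv · N̂ = 7*sqrt(2)*u^2/(10*Abs(u)).
Evaluating at (u, v) = (9/2, pi/2):
  L = 0, M = 0, N = 63*sqrt(2)/20.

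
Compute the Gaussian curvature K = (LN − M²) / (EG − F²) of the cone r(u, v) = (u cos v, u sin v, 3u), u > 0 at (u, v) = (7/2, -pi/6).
K = 0

Coefficients of the first fundamental form: E = 10, F = 0, G = u^2.
Coefficients of the second fundamental form: L = 0, M = 0, N = 3*sqrt(10)*u^2/(10*Abs(u)).
Assemble K = (LN − M²)/(EG − F²) = 0. At (u, v) = (7/2, -pi/6): K = 0.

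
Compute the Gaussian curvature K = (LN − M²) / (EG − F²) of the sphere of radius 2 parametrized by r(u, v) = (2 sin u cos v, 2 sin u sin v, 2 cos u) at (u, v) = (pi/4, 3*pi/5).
K = 1/4

Coefficients of the first fundamental form: E = 4, F = 0, G = 4*sin(u)^2.
Coefficients of the second fundamental form: L = -2*sin(u)/Abs(sin(u)), M = 0, N = -2*sin(u)^3/Abs(sin(u)).
Assemble K = (LN − M²)/(EG − F²) = 1/4. At (u, v) = (pi/4, 3*pi/5): K = 1/4.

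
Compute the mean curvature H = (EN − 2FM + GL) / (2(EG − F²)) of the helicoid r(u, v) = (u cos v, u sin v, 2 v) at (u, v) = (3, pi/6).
H = 0

With E = 1, F = 0, G = u^2 + 4, L = 0, M = -2/sqrt(u^2 + 4), N = 0, assemble
  H = (EN − 2FM + GL) / (2(EG − F²)) = 0.
At (u, v) = (3, pi/6): H = 0.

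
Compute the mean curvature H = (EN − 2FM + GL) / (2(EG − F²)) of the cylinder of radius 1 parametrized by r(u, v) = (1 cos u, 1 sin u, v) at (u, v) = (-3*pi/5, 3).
H = -1/2

With E = 1, F = 0, G = 1, L = -1, M = 0, N = 0, assemble
  H = (EN − 2FM + GL) / (2(EG − F²)) = -1/2.
At (u, v) = (-3*pi/5, 3): H = -1/2.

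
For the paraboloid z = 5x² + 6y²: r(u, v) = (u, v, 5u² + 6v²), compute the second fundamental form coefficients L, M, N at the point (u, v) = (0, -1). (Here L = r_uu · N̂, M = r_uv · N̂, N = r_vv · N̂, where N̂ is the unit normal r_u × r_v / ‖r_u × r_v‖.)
L = 2*sqrt(145)/29;  M = 0;  N = 12*sqrt(145)/145

Compute the unit normal N̂(u, v) = (-10*u/sqrt(100*u^2 + 144*v^2 + 1), -12*v/sqrt(100*u^2 + 144*v^2 + 1), 1/sqrt(100*u^2 + 144*v^2 + 1)), and the second partials r_uu, r_uv, r_vv. Take dot products:
  L(u, v) = r_uu · N̂ = 10/sqrt(100*u^2 + 144*v^2 + 1),
  M(u, v) = r_uv · N̂ = 0,
  N(u, v) = r_vv · N̂ = 12/sqrt(100*u^2 + 144*v^2 + 1).
Evaluating at (u, v) = (0, -1):
  L = 2*sqrt(145)/29, M = 0, N = 12*sqrt(145)/145.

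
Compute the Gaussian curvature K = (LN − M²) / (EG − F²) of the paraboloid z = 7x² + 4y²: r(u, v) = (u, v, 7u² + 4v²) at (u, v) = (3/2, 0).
K = 28/48841

Coefficients of the first fundamental form: E = 196*u^2 + 1, F = 112*u*v, G = 64*v^2 + 1.
Coefficients of the second fundamental form: L = 14/sqrt(196*u^2 + 64*v^2 + 1), M = 0, N = 8/sqrt(196*u^2 + 64*v^2 + 1).
Assemble K = (LN − M²)/(EG − F²) = 112/(38416*u^4 + 25088*u^2*v^2 + 392*u^2 + 4096*v^4 + 128*v^2 + 1). At (u, v) = (3/2, 0): K = 28/48841.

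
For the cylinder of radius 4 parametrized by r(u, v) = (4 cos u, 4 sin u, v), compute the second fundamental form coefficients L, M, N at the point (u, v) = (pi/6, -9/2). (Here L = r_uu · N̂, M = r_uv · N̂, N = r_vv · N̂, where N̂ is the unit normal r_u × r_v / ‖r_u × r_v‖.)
L = -4;  M = 0;  N = 0

Compute the unit normal N̂(u, v) = (cos(u), sin(u), 0), and the second partials r_uu, r_uv, r_vv. Take dot products:
  L(u, v) = r_uu · N̂ = -4,
  M(u, v) = r_uv · N̂ = 0,
  N(u, v) = r_vv · N̂ = 0.
Evaluating at (u, v) = (pi/6, -9/2):
  L = -4, M = 0, N = 0.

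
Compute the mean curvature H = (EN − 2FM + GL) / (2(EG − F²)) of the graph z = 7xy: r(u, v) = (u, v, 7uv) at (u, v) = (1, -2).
H = 343*sqrt(246)/30258

With E = 49*v^2 + 1, F = 49*u*v, G = 49*u^2 + 1, L = 0, M = 7/sqrt(49*u^2 + 49*v^2 + 1), N = 0, assemble
  H = (EN − 2FM + GL) / (2(EG − F²)) = -343*u*v/(49*u^2 + 49*v^2 + 1)^(3/2).
At (u, v) = (1, -2): H = 343*sqrt(246)/30258.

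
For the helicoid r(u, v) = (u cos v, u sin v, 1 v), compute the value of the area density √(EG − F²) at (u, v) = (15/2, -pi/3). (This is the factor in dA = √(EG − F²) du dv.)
√(EG − F²)|_{(15/2, -pi/3)} = sqrt(229)/2

E = 1, F = 0, G = u^2 + 1, so EG − F² = u^2 + 1. Taking the positive square root: √(EG − F²) = sqrt(u^2 + 1). At (u, v) = (15/2, -pi/3): sqrt(229)/2.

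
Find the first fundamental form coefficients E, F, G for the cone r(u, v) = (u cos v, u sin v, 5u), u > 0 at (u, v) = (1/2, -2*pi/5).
E = 26;  F = 0;  G = 1/4

Partials: r_u = (cos(v), sin(v), 5), r_v = (-u*sin(v), u*cos(v), 0). As functions of (u, v):
  E = r_u · r_u = 26,
  F = r_u · r_v = 0,
  G = r_v · r_v = u^2.
Evaluating at (u, v) = (1/2, -2*pi/5): E = 26, F = 0, G = 1/4.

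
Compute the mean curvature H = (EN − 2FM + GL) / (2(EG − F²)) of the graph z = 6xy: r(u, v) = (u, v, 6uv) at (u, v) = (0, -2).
H = 0

With E = 36*v^2 + 1, F = 36*u*v, G = 36*u^2 + 1, L = 0, M = 6/sqrt(36*u^2 + 36*v^2 + 1), N = 0, assemble
  H = (EN − 2FM + GL) / (2(EG − F²)) = -216*u*v/(36*u^2 + 36*v^2 + 1)^(3/2).
At (u, v) = (0, -2): H = 0.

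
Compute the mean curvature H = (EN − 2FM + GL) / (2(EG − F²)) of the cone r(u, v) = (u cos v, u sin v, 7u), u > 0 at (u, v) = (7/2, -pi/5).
H = sqrt(2)/10

With E = 50, F = 0, G = u^2, L = 0, M = 0, N = 7*sqrt(2)*u^2/(10*Abs(u)), assemble
  H = (EN − 2FM + GL) / (2(EG − F²)) = 7*sqrt(2)/(20*Abs(u)).
At (u, v) = (7/2, -pi/5): H = sqrt(2)/10.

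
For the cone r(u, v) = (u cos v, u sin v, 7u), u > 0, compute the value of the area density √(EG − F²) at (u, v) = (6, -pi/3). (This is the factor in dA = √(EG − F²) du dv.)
√(EG − F²)|_{(6, -pi/3)} = 30*sqrt(2)

E = 50, F = 0, G = u^2, so EG − F² = 50*u^2. Taking the positive square root: √(EG − F²) = 5*sqrt(2)*Abs(u). At (u, v) = (6, -pi/3): 30*sqrt(2).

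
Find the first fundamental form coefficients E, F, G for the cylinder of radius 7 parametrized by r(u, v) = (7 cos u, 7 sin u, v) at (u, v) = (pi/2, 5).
E = 49;  F = 0;  G = 1

Partials: r_u = (-7*sin(u), 7*cos(u), 0), r_v = (0, 0, 1). As functions of (u, v):
  E = r_u · r_u = 49,
  F = r_u · r_v = 0,
  G = r_v · r_v = 1.
Evaluating at (u, v) = (pi/2, 5): E = 49, F = 0, G = 1.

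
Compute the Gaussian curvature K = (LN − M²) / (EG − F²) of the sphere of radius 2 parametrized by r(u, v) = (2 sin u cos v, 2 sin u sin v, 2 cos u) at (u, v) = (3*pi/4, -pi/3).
K = 1/4

Coefficients of the first fundamental form: E = 4, F = 0, G = 4*sin(u)^2.
Coefficients of the second fundamental form: L = -2*sin(u)/Abs(sin(u)), M = 0, N = -2*sin(u)^3/Abs(sin(u)).
Assemble K = (LN − M²)/(EG − F²) = 1/4. At (u, v) = (3*pi/4, -pi/3): K = 1/4.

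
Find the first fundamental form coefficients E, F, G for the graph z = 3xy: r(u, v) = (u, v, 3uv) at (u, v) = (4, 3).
E = 82;  F = 108;  G = 145

Partials: r_u = (1, 0, 3*v), r_v = (0, 1, 3*u). As functions of (u, v):
  E = r_u · r_u = 9*v^2 + 1,
  F = r_u · r_v = 9*u*v,
  G = r_v · r_v = 9*u^2 + 1.
Evaluating at (u, v) = (4, 3): E = 82, F = 108, G = 145.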